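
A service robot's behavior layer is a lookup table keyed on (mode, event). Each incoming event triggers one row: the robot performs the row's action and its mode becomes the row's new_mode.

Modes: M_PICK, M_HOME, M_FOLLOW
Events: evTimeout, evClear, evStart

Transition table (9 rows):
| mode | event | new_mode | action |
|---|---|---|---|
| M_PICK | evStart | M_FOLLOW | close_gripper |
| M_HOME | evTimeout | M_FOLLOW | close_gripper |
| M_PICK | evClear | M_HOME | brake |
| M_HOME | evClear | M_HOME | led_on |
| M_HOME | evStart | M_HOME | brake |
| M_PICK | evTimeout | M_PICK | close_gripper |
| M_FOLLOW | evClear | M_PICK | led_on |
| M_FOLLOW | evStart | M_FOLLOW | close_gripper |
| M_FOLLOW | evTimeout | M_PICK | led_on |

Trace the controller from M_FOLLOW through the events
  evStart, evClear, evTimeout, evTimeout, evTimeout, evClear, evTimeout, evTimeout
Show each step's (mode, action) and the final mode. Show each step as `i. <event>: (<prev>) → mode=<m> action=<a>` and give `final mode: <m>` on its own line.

final mode: M_PICK

1. evStart: (M_FOLLOW) → mode=M_FOLLOW action=close_gripper
2. evClear: (M_FOLLOW) → mode=M_PICK action=led_on
3. evTimeout: (M_PICK) → mode=M_PICK action=close_gripper
4. evTimeout: (M_PICK) → mode=M_PICK action=close_gripper
5. evTimeout: (M_PICK) → mode=M_PICK action=close_gripper
6. evClear: (M_PICK) → mode=M_HOME action=brake
7. evTimeout: (M_HOME) → mode=M_FOLLOW action=close_gripper
8. evTimeout: (M_FOLLOW) → mode=M_PICK action=led_on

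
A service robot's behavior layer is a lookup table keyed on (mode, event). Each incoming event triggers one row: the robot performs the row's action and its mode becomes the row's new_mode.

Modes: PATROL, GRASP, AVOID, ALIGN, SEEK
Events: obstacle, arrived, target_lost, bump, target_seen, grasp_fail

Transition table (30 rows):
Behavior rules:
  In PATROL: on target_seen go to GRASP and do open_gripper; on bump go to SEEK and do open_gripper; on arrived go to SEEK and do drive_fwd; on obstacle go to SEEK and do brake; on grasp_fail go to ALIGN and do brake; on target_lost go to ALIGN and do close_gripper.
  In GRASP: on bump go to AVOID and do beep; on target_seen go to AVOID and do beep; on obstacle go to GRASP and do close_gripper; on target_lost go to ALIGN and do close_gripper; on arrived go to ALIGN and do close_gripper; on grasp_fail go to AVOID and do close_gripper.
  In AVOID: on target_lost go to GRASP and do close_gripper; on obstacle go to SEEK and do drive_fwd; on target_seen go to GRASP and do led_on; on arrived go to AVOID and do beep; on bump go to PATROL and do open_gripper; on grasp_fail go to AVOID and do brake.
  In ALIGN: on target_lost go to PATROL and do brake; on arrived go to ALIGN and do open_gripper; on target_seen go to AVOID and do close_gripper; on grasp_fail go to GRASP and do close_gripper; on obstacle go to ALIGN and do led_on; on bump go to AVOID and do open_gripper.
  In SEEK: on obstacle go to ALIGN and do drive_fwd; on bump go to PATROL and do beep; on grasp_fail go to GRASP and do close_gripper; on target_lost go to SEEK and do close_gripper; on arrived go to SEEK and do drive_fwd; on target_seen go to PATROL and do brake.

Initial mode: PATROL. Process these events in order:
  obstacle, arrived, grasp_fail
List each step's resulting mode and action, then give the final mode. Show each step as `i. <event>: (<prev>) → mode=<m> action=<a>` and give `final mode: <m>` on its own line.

1. obstacle: (PATROL) → mode=SEEK action=brake
2. arrived: (SEEK) → mode=SEEK action=drive_fwd
3. grasp_fail: (SEEK) → mode=GRASP action=close_gripper

final mode: GRASP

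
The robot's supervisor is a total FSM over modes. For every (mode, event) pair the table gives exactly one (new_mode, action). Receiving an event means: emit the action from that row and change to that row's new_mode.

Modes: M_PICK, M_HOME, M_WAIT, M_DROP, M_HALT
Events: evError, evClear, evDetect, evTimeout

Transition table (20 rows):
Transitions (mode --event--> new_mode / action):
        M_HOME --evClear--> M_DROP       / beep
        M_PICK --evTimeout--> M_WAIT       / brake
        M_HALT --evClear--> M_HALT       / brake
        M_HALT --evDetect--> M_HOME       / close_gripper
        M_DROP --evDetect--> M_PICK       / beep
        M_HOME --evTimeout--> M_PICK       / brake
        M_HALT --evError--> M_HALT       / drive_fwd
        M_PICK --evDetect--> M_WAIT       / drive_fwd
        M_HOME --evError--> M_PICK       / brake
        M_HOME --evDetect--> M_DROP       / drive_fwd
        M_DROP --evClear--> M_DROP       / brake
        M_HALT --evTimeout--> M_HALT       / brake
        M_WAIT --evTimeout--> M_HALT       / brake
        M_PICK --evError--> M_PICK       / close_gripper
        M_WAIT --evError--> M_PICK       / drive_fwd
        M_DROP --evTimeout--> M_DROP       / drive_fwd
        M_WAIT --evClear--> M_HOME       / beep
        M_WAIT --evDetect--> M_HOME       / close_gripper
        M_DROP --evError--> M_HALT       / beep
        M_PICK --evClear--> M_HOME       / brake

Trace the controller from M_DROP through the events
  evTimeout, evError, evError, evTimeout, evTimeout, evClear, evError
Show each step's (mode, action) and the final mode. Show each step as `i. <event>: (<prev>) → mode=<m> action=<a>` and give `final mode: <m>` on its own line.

1. evTimeout: (M_DROP) → mode=M_DROP action=drive_fwd
2. evError: (M_DROP) → mode=M_HALT action=beep
3. evError: (M_HALT) → mode=M_HALT action=drive_fwd
4. evTimeout: (M_HALT) → mode=M_HALT action=brake
5. evTimeout: (M_HALT) → mode=M_HALT action=brake
6. evClear: (M_HALT) → mode=M_HALT action=brake
7. evError: (M_HALT) → mode=M_HALT action=drive_fwd

final mode: M_HALT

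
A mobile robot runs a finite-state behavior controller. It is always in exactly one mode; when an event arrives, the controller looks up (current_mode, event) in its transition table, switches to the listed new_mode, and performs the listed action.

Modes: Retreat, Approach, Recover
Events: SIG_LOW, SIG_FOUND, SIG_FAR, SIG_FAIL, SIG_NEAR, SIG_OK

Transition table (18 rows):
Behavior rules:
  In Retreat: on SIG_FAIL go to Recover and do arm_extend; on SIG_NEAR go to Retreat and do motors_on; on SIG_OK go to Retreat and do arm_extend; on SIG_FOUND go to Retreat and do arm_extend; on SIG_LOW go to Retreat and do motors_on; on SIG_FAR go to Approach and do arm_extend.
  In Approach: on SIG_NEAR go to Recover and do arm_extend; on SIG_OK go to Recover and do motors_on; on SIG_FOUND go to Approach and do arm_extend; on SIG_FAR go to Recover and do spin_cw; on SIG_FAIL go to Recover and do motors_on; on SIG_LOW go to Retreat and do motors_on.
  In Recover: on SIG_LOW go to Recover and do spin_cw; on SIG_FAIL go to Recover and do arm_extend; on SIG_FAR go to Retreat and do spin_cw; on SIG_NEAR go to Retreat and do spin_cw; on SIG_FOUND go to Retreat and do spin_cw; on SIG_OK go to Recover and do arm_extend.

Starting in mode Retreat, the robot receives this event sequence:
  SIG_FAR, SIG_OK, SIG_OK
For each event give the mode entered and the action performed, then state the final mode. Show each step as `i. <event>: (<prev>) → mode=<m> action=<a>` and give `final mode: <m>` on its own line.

final mode: Recover

1. SIG_FAR: (Retreat) → mode=Approach action=arm_extend
2. SIG_OK: (Approach) → mode=Recover action=motors_on
3. SIG_OK: (Recover) → mode=Recover action=arm_extend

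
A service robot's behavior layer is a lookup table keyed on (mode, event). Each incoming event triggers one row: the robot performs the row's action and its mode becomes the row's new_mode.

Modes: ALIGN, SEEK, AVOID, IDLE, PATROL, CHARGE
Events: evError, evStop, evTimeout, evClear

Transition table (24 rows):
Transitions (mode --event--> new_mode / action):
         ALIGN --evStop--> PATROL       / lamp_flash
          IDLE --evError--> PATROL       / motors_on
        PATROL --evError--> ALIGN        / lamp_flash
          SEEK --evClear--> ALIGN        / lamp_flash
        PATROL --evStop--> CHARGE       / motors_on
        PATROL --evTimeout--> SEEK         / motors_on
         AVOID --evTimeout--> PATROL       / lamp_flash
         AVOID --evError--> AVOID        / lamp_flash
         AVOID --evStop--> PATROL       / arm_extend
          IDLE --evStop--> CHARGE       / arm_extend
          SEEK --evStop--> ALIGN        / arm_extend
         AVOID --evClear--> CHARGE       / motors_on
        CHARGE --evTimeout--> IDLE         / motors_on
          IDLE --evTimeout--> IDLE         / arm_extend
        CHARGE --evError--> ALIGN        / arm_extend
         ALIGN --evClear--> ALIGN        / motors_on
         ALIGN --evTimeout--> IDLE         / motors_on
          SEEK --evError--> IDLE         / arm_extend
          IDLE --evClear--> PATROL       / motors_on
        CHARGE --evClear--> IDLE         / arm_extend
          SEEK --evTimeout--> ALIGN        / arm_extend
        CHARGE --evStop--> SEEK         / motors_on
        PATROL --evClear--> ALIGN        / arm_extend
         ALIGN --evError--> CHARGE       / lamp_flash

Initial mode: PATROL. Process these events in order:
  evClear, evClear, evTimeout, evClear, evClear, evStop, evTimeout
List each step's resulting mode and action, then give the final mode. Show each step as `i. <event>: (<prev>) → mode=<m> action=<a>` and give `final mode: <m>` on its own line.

1. evClear: (PATROL) → mode=ALIGN action=arm_extend
2. evClear: (ALIGN) → mode=ALIGN action=motors_on
3. evTimeout: (ALIGN) → mode=IDLE action=motors_on
4. evClear: (IDLE) → mode=PATROL action=motors_on
5. evClear: (PATROL) → mode=ALIGN action=arm_extend
6. evStop: (ALIGN) → mode=PATROL action=lamp_flash
7. evTimeout: (PATROL) → mode=SEEK action=motors_on

final mode: SEEK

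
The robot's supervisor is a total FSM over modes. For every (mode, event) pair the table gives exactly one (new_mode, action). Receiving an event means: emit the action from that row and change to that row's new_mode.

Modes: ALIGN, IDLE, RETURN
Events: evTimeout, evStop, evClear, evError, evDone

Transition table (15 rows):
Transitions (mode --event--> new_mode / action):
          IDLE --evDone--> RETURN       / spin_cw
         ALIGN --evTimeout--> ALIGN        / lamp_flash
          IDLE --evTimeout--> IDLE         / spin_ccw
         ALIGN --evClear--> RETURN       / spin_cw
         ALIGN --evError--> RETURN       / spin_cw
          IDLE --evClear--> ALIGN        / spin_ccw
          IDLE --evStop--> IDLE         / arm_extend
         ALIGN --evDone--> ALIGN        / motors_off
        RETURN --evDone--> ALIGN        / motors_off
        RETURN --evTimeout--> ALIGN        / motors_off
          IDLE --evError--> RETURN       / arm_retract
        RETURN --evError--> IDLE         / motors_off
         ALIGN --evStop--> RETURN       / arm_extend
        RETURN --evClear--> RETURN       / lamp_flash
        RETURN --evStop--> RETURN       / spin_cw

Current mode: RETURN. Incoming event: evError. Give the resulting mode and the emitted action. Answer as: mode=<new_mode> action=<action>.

current mode = RETURN; filter table to that mode:
  (RETURN, evDone) → (ALIGN, motors_off)
  (RETURN, evTimeout) → (ALIGN, motors_off)
  (RETURN, evError) → (IDLE, motors_off)  ← event matches
  (RETURN, evClear) → (RETURN, lamp_flash)
  (RETURN, evStop) → (RETURN, spin_cw)
event = evError selects (IDLE, motors_off)

mode=IDLE action=motors_off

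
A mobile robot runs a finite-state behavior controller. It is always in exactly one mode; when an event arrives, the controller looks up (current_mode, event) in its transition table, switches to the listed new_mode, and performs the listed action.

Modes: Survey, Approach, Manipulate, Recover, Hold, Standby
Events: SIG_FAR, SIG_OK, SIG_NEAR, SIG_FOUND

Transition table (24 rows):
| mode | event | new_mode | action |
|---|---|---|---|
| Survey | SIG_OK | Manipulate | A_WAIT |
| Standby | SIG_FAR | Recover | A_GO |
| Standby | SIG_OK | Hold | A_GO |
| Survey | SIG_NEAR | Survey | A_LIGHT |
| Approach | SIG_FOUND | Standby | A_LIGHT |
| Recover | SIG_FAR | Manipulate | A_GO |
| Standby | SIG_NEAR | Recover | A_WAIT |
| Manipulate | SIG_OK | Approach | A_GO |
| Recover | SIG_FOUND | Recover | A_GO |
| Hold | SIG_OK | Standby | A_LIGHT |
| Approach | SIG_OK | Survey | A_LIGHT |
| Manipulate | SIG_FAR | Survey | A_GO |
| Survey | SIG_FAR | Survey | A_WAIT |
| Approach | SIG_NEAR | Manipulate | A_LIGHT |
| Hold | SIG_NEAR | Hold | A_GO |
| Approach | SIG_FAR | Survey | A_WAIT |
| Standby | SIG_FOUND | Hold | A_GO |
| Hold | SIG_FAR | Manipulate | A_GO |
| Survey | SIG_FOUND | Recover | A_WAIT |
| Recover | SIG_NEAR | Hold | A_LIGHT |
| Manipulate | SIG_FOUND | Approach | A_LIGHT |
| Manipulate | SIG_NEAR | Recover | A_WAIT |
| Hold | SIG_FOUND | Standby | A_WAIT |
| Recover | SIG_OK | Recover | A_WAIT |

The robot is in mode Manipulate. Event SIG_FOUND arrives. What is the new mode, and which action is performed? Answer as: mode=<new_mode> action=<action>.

mode=Approach action=A_LIGHT

current mode = Manipulate; filter table to that mode:
  (Manipulate, SIG_OK) → (Approach, A_GO)
  (Manipulate, SIG_FAR) → (Survey, A_GO)
  (Manipulate, SIG_FOUND) → (Approach, A_LIGHT)  ← event matches
  (Manipulate, SIG_NEAR) → (Recover, A_WAIT)
event = SIG_FOUND selects (Approach, A_LIGHT)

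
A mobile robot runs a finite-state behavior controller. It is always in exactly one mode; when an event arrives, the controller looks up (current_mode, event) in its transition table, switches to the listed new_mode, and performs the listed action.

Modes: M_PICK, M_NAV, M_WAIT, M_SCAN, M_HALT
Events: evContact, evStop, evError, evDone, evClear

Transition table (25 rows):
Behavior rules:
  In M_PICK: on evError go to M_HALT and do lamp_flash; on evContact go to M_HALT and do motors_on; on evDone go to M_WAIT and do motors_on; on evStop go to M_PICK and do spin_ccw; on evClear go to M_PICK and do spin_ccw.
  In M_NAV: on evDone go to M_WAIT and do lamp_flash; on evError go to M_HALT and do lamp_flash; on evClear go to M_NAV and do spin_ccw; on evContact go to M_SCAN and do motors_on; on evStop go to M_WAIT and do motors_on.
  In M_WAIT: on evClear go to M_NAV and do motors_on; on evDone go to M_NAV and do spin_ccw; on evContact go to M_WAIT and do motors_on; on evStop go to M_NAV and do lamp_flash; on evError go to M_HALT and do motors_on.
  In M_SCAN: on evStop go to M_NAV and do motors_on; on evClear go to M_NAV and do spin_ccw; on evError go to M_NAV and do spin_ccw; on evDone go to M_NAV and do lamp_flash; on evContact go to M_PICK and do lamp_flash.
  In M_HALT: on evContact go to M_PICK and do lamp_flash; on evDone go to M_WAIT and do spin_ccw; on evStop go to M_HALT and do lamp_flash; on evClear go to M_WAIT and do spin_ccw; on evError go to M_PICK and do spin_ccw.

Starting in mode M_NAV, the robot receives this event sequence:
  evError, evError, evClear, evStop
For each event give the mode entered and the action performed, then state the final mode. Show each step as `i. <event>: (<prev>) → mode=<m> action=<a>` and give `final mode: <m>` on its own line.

final mode: M_PICK

1. evError: (M_NAV) → mode=M_HALT action=lamp_flash
2. evError: (M_HALT) → mode=M_PICK action=spin_ccw
3. evClear: (M_PICK) → mode=M_PICK action=spin_ccw
4. evStop: (M_PICK) → mode=M_PICK action=spin_ccw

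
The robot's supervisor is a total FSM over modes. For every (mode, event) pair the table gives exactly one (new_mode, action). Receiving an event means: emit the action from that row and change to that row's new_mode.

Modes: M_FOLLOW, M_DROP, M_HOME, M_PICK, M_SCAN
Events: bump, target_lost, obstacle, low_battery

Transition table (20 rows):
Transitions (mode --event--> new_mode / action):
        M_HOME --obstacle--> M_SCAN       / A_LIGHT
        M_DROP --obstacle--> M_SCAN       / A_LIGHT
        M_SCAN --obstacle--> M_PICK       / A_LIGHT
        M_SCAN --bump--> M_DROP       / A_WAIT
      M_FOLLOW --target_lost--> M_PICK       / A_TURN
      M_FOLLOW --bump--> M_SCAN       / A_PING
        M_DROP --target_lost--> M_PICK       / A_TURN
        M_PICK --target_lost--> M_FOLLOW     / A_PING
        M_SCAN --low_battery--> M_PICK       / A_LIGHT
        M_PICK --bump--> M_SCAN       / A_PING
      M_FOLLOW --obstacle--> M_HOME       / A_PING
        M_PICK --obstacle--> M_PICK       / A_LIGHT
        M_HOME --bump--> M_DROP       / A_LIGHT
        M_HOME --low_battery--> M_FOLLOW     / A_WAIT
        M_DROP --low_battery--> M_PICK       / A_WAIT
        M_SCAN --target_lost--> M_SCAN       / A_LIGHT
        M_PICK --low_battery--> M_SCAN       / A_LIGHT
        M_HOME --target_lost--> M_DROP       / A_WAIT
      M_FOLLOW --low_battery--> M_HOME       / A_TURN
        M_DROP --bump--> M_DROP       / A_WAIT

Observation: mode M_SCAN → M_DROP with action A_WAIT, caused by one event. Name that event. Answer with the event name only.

bump

try bump: (M_SCAN, bump) → (M_DROP, A_WAIT)  ← matches
try target_lost: (M_SCAN, target_lost) → (M_SCAN, A_LIGHT)
try obstacle: (M_SCAN, obstacle) → (M_PICK, A_LIGHT)
try low_battery: (M_SCAN, low_battery) → (M_PICK, A_LIGHT)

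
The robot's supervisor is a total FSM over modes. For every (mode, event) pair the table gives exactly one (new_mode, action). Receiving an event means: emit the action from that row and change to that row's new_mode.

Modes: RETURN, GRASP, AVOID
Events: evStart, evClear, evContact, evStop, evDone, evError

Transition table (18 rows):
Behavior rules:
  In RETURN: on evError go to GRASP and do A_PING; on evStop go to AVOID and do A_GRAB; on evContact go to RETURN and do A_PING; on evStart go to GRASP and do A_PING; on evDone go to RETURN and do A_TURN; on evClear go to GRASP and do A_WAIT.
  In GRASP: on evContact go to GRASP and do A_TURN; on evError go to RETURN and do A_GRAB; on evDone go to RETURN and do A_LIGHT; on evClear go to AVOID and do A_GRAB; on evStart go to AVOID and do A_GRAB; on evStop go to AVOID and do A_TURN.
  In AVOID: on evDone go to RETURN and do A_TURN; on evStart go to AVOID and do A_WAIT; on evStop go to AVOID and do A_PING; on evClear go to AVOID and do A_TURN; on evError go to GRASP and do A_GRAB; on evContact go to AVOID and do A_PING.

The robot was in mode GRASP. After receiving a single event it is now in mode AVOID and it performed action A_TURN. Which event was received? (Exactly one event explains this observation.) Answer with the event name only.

evStop

try evStart: (GRASP, evStart) → (AVOID, A_GRAB)
try evClear: (GRASP, evClear) → (AVOID, A_GRAB)
try evContact: (GRASP, evContact) → (GRASP, A_TURN)
try evStop: (GRASP, evStop) → (AVOID, A_TURN)  ← matches
try evDone: (GRASP, evDone) → (RETURN, A_LIGHT)
try evError: (GRASP, evError) → (RETURN, A_GRAB)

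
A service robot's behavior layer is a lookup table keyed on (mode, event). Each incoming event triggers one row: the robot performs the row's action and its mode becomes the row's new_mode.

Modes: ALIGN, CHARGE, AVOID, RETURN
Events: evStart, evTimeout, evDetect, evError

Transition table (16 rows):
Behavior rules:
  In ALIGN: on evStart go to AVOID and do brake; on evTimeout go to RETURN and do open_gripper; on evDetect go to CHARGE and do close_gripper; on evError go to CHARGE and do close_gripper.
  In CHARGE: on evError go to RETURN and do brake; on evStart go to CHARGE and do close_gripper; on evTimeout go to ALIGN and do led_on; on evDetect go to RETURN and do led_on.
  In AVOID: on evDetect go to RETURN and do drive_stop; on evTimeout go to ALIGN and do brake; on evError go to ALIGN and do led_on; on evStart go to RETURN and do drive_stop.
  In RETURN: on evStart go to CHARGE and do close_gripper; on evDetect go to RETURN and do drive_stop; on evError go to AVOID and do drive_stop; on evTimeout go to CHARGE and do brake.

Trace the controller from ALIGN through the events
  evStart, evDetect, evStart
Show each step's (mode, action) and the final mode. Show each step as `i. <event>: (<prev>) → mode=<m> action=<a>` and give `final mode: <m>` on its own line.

1. evStart: (ALIGN) → mode=AVOID action=brake
2. evDetect: (AVOID) → mode=RETURN action=drive_stop
3. evStart: (RETURN) → mode=CHARGE action=close_gripper

final mode: CHARGE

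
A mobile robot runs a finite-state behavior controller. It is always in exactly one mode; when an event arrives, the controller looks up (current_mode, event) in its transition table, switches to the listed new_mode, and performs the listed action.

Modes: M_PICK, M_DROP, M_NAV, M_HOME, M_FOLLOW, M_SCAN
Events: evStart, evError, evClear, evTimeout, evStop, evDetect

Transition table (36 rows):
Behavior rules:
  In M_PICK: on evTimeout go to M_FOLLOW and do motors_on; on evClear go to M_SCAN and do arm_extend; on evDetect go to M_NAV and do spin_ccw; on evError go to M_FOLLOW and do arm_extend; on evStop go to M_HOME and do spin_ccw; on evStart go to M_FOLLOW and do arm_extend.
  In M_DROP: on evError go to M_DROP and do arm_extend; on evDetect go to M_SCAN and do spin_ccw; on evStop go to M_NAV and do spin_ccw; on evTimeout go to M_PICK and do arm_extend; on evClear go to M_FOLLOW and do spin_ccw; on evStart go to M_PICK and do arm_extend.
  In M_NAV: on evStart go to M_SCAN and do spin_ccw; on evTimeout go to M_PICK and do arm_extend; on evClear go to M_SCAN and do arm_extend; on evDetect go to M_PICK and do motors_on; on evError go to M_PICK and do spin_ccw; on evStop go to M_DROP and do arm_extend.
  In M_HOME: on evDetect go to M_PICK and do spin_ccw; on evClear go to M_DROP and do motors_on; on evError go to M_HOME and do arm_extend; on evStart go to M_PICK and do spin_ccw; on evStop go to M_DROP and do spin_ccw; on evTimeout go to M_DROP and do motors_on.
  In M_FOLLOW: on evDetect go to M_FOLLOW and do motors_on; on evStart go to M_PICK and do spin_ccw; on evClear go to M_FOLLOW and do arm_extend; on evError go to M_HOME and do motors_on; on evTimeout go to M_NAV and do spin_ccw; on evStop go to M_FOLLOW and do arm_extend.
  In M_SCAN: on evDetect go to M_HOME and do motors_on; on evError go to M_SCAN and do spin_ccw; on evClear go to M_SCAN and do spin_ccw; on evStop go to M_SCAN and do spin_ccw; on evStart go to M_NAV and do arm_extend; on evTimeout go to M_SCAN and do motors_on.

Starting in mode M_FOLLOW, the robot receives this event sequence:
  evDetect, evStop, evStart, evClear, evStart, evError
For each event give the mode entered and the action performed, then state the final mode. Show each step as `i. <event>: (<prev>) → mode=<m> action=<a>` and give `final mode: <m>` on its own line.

final mode: M_PICK

1. evDetect: (M_FOLLOW) → mode=M_FOLLOW action=motors_on
2. evStop: (M_FOLLOW) → mode=M_FOLLOW action=arm_extend
3. evStart: (M_FOLLOW) → mode=M_PICK action=spin_ccw
4. evClear: (M_PICK) → mode=M_SCAN action=arm_extend
5. evStart: (M_SCAN) → mode=M_NAV action=arm_extend
6. evError: (M_NAV) → mode=M_PICK action=spin_ccw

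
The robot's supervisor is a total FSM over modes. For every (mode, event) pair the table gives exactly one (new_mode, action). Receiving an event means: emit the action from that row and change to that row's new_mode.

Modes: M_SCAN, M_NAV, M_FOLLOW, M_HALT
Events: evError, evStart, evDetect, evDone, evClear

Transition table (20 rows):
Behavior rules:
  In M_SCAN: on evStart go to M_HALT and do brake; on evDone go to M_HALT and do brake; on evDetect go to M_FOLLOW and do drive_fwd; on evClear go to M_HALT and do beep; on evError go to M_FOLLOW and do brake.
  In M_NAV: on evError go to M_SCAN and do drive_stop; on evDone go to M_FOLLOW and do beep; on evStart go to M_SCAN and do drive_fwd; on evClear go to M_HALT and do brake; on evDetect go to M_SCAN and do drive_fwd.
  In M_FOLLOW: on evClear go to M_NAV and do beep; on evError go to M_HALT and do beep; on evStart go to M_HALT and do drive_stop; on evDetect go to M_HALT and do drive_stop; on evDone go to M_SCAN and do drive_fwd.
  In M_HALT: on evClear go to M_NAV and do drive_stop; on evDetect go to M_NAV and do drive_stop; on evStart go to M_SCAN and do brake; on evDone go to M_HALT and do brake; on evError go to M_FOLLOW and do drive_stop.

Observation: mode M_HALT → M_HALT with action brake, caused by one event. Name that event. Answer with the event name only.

try evError: (M_HALT, evError) → (M_FOLLOW, drive_stop)
try evStart: (M_HALT, evStart) → (M_SCAN, brake)
try evDetect: (M_HALT, evDetect) → (M_NAV, drive_stop)
try evDone: (M_HALT, evDone) → (M_HALT, brake)  ← matches
try evClear: (M_HALT, evClear) → (M_NAV, drive_stop)

evDone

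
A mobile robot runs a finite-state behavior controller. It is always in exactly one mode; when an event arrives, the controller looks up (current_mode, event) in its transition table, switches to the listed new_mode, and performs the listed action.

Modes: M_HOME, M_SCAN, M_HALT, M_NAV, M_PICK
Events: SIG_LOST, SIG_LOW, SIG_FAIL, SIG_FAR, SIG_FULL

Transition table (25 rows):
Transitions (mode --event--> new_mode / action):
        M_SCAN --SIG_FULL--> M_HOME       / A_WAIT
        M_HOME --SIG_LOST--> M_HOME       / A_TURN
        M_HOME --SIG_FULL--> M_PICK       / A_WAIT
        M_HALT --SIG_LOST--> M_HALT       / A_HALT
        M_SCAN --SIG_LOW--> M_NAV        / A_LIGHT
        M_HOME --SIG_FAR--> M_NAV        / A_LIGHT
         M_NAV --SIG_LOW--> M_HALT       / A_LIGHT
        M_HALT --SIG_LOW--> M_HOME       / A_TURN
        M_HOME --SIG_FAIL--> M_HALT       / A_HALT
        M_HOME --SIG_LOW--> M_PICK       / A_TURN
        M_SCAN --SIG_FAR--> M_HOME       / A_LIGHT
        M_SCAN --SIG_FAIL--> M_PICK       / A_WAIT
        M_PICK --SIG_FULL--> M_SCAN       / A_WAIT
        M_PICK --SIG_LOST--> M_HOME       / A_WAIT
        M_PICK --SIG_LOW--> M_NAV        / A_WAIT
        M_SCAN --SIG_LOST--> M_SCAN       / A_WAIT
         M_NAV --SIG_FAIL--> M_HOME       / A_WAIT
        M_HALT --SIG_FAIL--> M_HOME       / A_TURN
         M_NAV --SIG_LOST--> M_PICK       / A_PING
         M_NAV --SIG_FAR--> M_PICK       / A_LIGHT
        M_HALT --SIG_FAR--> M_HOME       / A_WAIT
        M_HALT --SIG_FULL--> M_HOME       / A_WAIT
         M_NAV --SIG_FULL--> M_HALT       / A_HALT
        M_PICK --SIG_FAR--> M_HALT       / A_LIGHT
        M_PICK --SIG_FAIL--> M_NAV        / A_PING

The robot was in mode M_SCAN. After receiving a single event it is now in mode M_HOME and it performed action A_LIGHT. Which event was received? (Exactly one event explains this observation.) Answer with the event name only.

try SIG_LOST: (M_SCAN, SIG_LOST) → (M_SCAN, A_WAIT)
try SIG_LOW: (M_SCAN, SIG_LOW) → (M_NAV, A_LIGHT)
try SIG_FAIL: (M_SCAN, SIG_FAIL) → (M_PICK, A_WAIT)
try SIG_FAR: (M_SCAN, SIG_FAR) → (M_HOME, A_LIGHT)  ← matches
try SIG_FULL: (M_SCAN, SIG_FULL) → (M_HOME, A_WAIT)

SIG_FAR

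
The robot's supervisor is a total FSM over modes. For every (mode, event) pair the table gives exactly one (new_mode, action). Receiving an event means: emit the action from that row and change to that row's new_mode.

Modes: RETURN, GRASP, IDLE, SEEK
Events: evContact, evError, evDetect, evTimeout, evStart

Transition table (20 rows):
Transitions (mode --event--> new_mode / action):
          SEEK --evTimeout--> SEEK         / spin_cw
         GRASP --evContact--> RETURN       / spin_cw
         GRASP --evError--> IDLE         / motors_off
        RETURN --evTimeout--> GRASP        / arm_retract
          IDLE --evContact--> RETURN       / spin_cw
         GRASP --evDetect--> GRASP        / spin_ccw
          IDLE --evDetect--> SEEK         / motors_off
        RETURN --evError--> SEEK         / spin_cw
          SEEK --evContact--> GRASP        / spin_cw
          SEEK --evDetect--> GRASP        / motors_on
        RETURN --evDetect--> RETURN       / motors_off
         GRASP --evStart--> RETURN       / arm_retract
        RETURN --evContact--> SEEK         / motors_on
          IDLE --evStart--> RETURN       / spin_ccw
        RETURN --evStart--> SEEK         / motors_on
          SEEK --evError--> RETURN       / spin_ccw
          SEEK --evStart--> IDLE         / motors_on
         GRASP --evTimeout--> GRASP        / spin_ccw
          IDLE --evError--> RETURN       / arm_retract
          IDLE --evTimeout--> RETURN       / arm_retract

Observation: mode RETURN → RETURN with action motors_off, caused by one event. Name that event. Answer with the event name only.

evDetect

try evContact: (RETURN, evContact) → (SEEK, motors_on)
try evError: (RETURN, evError) → (SEEK, spin_cw)
try evDetect: (RETURN, evDetect) → (RETURN, motors_off)  ← matches
try evTimeout: (RETURN, evTimeout) → (GRASP, arm_retract)
try evStart: (RETURN, evStart) → (SEEK, motors_on)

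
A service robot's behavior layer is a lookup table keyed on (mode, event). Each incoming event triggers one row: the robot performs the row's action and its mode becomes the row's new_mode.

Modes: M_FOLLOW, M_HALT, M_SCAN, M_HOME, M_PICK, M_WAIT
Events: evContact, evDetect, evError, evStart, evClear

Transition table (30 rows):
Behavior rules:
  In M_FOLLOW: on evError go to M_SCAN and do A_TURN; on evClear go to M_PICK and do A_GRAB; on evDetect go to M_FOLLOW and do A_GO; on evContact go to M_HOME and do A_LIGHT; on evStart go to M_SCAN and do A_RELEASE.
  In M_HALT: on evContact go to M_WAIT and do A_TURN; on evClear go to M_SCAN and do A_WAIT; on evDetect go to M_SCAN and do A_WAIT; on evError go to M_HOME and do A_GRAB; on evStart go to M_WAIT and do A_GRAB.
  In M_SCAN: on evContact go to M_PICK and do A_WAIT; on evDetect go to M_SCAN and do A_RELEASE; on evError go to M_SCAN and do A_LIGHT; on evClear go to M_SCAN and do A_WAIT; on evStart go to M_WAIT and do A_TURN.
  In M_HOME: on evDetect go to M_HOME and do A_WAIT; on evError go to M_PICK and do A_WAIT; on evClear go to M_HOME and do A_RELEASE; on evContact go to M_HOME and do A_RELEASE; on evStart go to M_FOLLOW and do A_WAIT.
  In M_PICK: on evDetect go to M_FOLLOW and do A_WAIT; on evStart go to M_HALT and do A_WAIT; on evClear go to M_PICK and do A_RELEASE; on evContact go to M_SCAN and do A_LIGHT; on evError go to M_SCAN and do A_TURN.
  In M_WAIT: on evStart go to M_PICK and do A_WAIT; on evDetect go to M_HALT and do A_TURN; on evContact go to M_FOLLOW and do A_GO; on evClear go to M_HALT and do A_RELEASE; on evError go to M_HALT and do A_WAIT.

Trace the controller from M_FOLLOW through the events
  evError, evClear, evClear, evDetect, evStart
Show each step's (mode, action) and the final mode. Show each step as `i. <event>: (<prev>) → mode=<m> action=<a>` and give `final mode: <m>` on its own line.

final mode: M_WAIT

1. evError: (M_FOLLOW) → mode=M_SCAN action=A_TURN
2. evClear: (M_SCAN) → mode=M_SCAN action=A_WAIT
3. evClear: (M_SCAN) → mode=M_SCAN action=A_WAIT
4. evDetect: (M_SCAN) → mode=M_SCAN action=A_RELEASE
5. evStart: (M_SCAN) → mode=M_WAIT action=A_TURN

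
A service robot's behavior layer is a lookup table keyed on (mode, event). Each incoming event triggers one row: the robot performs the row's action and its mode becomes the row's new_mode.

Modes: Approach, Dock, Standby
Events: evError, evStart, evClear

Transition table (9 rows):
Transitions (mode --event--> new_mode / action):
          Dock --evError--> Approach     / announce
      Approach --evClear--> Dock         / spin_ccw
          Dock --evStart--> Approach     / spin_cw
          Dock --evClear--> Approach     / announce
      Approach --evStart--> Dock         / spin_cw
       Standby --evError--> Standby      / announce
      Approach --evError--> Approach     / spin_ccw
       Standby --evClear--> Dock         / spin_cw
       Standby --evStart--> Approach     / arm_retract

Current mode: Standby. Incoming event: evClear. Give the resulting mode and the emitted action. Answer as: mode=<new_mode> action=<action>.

current mode = Standby; filter table to that mode:
  (Standby, evError) → (Standby, announce)
  (Standby, evClear) → (Dock, spin_cw)  ← event matches
  (Standby, evStart) → (Approach, arm_retract)
event = evClear selects (Dock, spin_cw)

mode=Dock action=spin_cw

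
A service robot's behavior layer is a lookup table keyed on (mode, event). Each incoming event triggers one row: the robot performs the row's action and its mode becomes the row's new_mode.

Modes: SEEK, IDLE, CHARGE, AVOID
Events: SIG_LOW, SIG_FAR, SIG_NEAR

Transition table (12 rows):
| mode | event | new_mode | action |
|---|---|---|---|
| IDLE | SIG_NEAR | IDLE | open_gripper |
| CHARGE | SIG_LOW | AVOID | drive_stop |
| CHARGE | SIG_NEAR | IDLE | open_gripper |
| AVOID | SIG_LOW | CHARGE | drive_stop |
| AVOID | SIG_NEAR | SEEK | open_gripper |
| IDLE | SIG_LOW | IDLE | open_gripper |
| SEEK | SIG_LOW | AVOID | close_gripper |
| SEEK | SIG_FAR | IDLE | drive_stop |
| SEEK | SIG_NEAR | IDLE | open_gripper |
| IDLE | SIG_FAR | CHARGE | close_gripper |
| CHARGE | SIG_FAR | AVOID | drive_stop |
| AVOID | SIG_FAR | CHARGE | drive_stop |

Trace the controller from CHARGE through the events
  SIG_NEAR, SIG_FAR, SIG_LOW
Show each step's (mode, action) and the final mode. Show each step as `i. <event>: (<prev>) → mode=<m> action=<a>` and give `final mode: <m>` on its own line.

final mode: AVOID

1. SIG_NEAR: (CHARGE) → mode=IDLE action=open_gripper
2. SIG_FAR: (IDLE) → mode=CHARGE action=close_gripper
3. SIG_LOW: (CHARGE) → mode=AVOID action=drive_stop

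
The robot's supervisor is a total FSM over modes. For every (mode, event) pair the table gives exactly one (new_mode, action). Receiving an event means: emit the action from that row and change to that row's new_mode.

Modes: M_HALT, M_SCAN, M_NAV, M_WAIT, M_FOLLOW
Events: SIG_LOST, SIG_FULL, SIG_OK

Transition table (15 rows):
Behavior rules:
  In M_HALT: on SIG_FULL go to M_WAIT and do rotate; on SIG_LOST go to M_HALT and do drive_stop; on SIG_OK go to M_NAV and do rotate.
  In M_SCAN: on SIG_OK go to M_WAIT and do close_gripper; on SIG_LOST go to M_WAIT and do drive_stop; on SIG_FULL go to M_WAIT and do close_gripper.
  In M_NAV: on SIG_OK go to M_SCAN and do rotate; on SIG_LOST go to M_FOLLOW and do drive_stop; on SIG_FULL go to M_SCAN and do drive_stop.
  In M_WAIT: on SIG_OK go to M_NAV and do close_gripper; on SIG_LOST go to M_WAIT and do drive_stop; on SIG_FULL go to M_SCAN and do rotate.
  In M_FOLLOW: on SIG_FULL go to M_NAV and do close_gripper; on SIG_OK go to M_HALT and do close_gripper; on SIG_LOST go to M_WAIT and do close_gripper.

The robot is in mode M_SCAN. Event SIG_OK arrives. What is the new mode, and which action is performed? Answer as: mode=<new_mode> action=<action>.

current mode = M_SCAN; filter table to that mode:
  (M_SCAN, SIG_OK) → (M_WAIT, close_gripper)  ← event matches
  (M_SCAN, SIG_LOST) → (M_WAIT, drive_stop)
  (M_SCAN, SIG_FULL) → (M_WAIT, close_gripper)
event = SIG_OK selects (M_WAIT, close_gripper)

mode=M_WAIT action=close_gripper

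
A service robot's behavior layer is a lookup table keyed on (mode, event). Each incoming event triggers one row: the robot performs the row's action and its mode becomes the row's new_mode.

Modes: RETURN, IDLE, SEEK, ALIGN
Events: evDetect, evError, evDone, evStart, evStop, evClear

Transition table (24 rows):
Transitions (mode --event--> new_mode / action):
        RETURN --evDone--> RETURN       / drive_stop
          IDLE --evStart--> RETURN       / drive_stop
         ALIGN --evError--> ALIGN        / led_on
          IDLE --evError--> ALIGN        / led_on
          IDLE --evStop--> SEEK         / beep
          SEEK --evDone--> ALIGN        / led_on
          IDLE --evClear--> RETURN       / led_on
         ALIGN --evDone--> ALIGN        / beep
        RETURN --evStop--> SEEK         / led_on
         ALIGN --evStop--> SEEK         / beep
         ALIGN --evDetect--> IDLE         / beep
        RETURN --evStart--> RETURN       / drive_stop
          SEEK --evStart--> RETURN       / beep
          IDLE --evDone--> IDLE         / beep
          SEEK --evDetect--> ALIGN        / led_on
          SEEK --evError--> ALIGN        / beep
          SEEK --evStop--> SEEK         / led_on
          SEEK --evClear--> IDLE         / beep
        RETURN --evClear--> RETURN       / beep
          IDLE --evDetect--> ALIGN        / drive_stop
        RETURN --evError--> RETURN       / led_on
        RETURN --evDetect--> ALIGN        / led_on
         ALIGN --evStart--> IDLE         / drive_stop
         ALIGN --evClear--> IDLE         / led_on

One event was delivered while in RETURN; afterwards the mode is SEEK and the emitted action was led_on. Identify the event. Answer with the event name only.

evStop

try evDetect: (RETURN, evDetect) → (ALIGN, led_on)
try evError: (RETURN, evError) → (RETURN, led_on)
try evDone: (RETURN, evDone) → (RETURN, drive_stop)
try evStart: (RETURN, evStart) → (RETURN, drive_stop)
try evStop: (RETURN, evStop) → (SEEK, led_on)  ← matches
try evClear: (RETURN, evClear) → (RETURN, beep)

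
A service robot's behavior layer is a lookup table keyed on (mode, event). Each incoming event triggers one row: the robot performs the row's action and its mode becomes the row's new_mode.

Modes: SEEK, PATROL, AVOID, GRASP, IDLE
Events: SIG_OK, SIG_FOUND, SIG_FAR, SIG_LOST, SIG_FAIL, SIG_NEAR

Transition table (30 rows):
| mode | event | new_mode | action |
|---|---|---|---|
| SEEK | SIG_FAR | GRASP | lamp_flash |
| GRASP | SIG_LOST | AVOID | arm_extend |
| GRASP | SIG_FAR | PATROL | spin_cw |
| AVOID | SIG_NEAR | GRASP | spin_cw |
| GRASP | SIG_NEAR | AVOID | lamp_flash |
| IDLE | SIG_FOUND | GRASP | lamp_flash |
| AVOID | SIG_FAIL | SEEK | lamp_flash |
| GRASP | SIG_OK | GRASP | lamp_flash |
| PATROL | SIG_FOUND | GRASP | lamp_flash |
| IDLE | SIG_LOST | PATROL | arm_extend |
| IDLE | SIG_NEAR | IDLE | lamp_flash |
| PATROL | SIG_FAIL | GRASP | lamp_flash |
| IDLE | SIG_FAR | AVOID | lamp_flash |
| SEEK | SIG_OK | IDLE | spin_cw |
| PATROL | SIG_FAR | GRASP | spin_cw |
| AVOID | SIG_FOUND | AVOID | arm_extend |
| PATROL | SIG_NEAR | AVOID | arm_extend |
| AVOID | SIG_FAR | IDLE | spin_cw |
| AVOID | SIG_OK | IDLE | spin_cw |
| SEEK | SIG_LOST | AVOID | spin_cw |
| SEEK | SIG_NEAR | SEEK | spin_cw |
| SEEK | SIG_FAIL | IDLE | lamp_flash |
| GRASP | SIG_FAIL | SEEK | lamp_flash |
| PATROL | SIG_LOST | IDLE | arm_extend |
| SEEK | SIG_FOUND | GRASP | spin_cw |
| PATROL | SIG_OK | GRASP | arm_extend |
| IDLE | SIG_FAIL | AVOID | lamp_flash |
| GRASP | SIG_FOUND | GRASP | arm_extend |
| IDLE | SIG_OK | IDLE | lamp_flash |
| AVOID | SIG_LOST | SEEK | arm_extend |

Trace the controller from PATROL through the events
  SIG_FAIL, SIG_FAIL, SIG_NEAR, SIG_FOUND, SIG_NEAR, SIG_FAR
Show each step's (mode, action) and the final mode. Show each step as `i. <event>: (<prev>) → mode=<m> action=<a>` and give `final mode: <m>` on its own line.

final mode: IDLE

1. SIG_FAIL: (PATROL) → mode=GRASP action=lamp_flash
2. SIG_FAIL: (GRASP) → mode=SEEK action=lamp_flash
3. SIG_NEAR: (SEEK) → mode=SEEK action=spin_cw
4. SIG_FOUND: (SEEK) → mode=GRASP action=spin_cw
5. SIG_NEAR: (GRASP) → mode=AVOID action=lamp_flash
6. SIG_FAR: (AVOID) → mode=IDLE action=spin_cw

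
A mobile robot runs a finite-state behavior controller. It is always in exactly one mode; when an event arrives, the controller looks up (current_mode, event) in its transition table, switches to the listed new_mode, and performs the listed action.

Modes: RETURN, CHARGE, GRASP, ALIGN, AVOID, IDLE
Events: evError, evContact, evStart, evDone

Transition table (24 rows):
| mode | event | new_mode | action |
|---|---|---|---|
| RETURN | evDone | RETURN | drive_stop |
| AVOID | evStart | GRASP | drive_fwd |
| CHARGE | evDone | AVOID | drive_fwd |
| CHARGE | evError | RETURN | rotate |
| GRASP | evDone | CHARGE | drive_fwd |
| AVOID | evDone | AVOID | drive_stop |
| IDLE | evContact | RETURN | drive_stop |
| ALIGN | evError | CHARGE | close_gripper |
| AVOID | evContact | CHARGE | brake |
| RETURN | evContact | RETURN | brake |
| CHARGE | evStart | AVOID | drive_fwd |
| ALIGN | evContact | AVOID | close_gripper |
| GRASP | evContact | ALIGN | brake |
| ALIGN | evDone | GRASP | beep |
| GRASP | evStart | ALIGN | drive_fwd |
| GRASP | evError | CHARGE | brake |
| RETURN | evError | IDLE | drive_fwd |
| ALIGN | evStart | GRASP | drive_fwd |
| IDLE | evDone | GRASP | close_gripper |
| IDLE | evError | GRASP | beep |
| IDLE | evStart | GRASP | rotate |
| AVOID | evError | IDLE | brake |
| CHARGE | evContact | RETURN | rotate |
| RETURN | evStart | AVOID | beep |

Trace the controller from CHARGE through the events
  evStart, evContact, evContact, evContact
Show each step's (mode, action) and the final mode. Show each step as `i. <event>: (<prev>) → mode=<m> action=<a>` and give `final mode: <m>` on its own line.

final mode: RETURN

1. evStart: (CHARGE) → mode=AVOID action=drive_fwd
2. evContact: (AVOID) → mode=CHARGE action=brake
3. evContact: (CHARGE) → mode=RETURN action=rotate
4. evContact: (RETURN) → mode=RETURN action=brake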